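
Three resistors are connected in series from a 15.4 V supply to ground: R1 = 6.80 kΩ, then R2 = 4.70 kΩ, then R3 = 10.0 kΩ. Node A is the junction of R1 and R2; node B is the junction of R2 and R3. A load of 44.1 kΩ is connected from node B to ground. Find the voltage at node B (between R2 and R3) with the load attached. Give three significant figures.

At node B, R3 is in parallel with the load: R3‖R_L = 8.152 kΩ.
Below node A the resistance is R2 + (R3‖R_L) = 12.85 kΩ, so V_A = 15.4 × 12.85/19.65 = 10.07 V.
Then V_B = V_A × (R3‖R_L)/(R2 + R3‖R_L) = 10.07 × 8.152/12.85 = 6.39 V.

V ≈ 6.39 V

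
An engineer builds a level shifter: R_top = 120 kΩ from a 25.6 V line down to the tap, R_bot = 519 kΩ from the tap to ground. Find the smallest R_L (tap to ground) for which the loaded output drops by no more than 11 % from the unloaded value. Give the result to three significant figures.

R_L(min) ≈ 789 kΩ

Output resistance R_th = R_top‖R_bot = (120 × 519)/639.0 = 97.46 kΩ.
The fractional drop is R_th/(R_th + R_L); requiring this ≤ 0.110 gives R_L ≥ R_th(1/0.110 − 1) = 97.46 × 8.091 = 789 kΩ.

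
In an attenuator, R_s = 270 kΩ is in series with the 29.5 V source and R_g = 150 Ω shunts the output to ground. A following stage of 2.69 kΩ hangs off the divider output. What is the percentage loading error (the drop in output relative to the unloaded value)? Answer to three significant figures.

5.28 %

The divider's output (Thévenin) resistance is R_s‖R_g = 149.9 Ω.
Fractional drop under load = R_th/(R_th + R_L) = 149.9 / (149.9 + 2690) = 0.05279.
So the output falls by 5.28 %.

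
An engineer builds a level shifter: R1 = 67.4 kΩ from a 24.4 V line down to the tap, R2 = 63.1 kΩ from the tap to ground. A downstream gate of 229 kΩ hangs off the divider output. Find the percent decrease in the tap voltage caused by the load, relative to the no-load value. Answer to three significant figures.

The divider's output (Thévenin) resistance is R1‖R2 = 32.59 kΩ.
Fractional drop under load = R_th/(R_th + R_L) = 32.59 / (32.59 + 229) = 0.1246.
So the output falls by 12.5 %.

12.5 %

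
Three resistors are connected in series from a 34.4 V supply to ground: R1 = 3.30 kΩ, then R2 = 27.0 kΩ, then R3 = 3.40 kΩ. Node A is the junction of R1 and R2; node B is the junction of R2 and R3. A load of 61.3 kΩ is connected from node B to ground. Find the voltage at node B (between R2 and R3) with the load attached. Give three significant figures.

V ≈ 3.31 V

At node B, R3 is in parallel with the load: R3‖R_L = 3.221 kΩ.
Below node A the resistance is R2 + (R3‖R_L) = 30.22 kΩ, so V_A = 34.4 × 30.22/33.52 = 31.01 V.
Then V_B = V_A × (R3‖R_L)/(R2 + R3‖R_L) = 31.01 × 3.221/30.22 = 3.31 V.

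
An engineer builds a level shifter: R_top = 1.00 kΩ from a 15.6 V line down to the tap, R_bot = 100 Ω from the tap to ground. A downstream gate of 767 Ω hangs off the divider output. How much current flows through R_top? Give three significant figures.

R_bot‖R_L = 88.47 Ω, so the source sees R_top + R_bot‖R_L = 1088 Ω.
I = 15.6 V / 1088 Ω = 14.3 mA.

I ≈ 14.3 mA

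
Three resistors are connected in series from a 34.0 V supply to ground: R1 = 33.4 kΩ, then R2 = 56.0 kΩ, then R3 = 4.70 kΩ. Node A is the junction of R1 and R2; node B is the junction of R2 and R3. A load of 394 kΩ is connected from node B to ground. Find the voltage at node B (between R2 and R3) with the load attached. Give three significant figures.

At node B, R3 is in parallel with the load: R3‖R_L = 4.645 kΩ.
Below node A the resistance is R2 + (R3‖R_L) = 60.64 kΩ, so V_A = 34.0 × 60.64/94.04 = 21.92 V.
Then V_B = V_A × (R3‖R_L)/(R2 + R3‖R_L) = 21.92 × 4.645/60.64 = 1.68 V.

V ≈ 1.68 V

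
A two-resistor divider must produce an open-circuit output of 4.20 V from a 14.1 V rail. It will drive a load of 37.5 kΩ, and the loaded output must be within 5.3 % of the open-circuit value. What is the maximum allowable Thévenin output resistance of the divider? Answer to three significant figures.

Loading drop = R_th/(R_th + R_L) ≤ 0.0530, so R_th ≤ R_L · ε/(1−ε) = 37.5 kΩ × 0.0530/0.9470 = 2.10 kΩ.
(Any R1, R2 with R2/(R1+R2) = 0.298 and R1‖R2 ≤ 2.10 kΩ will meet the spec.)

R_th ≤ 2.10 kΩ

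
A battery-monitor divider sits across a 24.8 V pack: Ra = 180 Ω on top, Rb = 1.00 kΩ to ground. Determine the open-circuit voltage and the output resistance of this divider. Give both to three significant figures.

V_th is the open-circuit tap voltage: 24.8 × 1000/(180 + 1000) = 21.0 V.
With the supply zeroed, Ra and Rb appear in parallel from the tap: R_th = Ra‖Rb = (180 × 1000)/1180 = 153 Ω.

V_th = 21.0 V, R_th = 153 Ω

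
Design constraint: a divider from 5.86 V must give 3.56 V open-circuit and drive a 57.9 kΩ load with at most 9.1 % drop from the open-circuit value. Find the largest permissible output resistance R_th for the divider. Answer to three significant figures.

R_th ≤ 5.80 kΩ

Loading drop = R_th/(R_th + R_L) ≤ 0.0910, so R_th ≤ R_L · ε/(1−ε) = 57.9 kΩ × 0.0910/0.9090 = 5.80 kΩ.
(Any R1, R2 with R2/(R1+R2) = 0.608 and R1‖R2 ≤ 5.80 kΩ will meet the spec.)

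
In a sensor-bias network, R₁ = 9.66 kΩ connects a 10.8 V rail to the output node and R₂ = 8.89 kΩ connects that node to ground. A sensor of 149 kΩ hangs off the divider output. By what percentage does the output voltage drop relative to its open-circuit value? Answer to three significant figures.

3.01 %

The divider's output (Thévenin) resistance is R₁‖R₂ = 4.630 kΩ.
Fractional drop under load = R_th/(R_th + R_L) = 4.630 / (4.630 + 149) = 0.03013.
So the output falls by 3.01 %.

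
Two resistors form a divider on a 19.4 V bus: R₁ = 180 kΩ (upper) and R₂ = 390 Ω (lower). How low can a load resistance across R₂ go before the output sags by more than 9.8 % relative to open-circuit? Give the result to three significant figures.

Output resistance R_th = R₁‖R₂ = (180000 × 390)/180400 = 389.2 Ω.
The fractional drop is R_th/(R_th + R_L); requiring this ≤ 0.0980 gives R_L ≥ R_th(1/0.0980 − 1) = 389.2 × 9.204 = 3.58 kΩ.

R_L(min) ≈ 3.58 kΩ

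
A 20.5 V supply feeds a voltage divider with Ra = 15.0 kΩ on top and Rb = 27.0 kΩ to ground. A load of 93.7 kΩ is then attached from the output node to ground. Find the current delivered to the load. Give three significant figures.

I_L ≈ 0.128 mA

Rb‖R_L = 20.96 kΩ; V_out = 20.5 × 20.96/35.96 = 11.95 V.
I_L = V_out / R_L = 11.95 / 93.7 kΩ = 0.128 mA.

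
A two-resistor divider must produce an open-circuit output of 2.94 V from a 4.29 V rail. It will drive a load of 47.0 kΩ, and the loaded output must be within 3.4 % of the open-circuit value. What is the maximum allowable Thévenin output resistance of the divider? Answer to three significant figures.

R_th ≤ 1.65 kΩ

Loading drop = R_th/(R_th + R_L) ≤ 0.0340, so R_th ≤ R_L · ε/(1−ε) = 47.0 kΩ × 0.0340/0.9660 = 1.65 kΩ.
(Any R1, R2 with R2/(R1+R2) = 0.685 and R1‖R2 ≤ 1.65 kΩ will meet the spec.)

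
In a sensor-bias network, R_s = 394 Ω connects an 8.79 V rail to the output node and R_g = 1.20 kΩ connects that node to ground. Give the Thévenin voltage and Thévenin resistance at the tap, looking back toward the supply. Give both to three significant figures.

V_th is the open-circuit tap voltage: 8.79 × 1200/(394 + 1200) = 6.62 V.
With the supply zeroed, R_s and R_g appear in parallel from the tap: R_th = R_s‖R_g = (394 × 1200)/1594 = 297 Ω.

V_th = 6.62 V, R_th = 297 Ω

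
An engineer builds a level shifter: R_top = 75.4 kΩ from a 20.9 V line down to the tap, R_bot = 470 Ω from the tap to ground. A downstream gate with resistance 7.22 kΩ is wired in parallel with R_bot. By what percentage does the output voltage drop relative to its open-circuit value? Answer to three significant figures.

6.08 %

The divider's output (Thévenin) resistance is R_top‖R_bot = 467.1 Ω.
Fractional drop under load = R_th/(R_th + R_L) = 467.1 / (467.1 + 7220) = 0.06076.
So the output falls by 6.08 %.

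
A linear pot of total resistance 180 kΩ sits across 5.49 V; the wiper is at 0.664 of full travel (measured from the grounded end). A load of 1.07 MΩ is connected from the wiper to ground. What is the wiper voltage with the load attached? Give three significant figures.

The wiper splits the pot into (1−α)R = 60.48 kΩ above and αR = 119.5 kΩ below.
Lower section ‖ load = 107.5 kΩ.
V_wiper = 5.49 × 107.5/(60.48 + 107.5) = 3.51 V.

V ≈ 3.51 V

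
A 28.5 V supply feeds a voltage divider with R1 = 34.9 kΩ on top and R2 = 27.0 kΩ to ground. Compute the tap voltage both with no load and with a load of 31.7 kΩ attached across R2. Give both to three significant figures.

Open-circuit: V = 28.5 × 27.0/(34.9 + 27.0) = 12.4 V.
With the load, R2 becomes R2‖R_L = 14.58 kΩ, so V = 28.5 × 14.58/49.48 = 8.40 V.

Unloaded: 12.4 V; loaded: 8.40 V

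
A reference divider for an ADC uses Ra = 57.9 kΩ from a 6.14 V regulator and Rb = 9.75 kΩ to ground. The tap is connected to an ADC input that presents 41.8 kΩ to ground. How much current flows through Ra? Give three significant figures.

Rb‖R_L = 7.906 kΩ, so the source sees Ra + Rb‖R_L = 65.81 kΩ.
I = 6.14 V / 65.81 kΩ = 0.0933 mA.

I ≈ 0.0933 mA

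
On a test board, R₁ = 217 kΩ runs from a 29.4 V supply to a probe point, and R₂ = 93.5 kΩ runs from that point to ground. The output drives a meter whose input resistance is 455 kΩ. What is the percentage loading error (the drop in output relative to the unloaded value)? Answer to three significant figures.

The divider's output (Thévenin) resistance is R₁‖R₂ = 65.34 kΩ.
Fractional drop under load = R_th/(R_th + R_L) = 65.34 / (65.34 + 455) = 0.1256.
So the output falls by 12.6 %.

12.6 %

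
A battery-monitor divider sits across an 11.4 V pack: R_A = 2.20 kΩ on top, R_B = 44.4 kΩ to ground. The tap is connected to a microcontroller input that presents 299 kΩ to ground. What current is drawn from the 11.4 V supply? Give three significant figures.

R_B‖R_L = 38.66 kΩ, so the source sees R_A + R_B‖R_L = 40.86 kΩ.
I = 11.4 V / 40.86 kΩ = 0.279 mA.

I ≈ 0.279 mA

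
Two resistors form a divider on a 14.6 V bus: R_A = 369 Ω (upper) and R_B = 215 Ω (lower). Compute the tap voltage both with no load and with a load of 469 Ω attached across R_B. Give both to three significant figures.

Open-circuit: V = 14.6 × 215/(369 + 215) = 5.38 V.
With the load, R_B becomes R_B‖R_L = 147.4 Ω, so V = 14.6 × 147.4/516.4 = 4.17 V.

Unloaded: 5.38 V; loaded: 4.17 V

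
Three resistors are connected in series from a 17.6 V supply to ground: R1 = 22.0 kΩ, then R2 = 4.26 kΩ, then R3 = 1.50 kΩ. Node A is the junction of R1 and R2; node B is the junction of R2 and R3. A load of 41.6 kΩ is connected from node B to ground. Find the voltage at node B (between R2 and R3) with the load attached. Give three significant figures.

At node B, R3 is in parallel with the load: R3‖R_L = 1.448 kΩ.
Below node A the resistance is R2 + (R3‖R_L) = 5.708 kΩ, so V_A = 17.6 × 5.708/27.71 = 3.626 V.
Then V_B = V_A × (R3‖R_L)/(R2 + R3‖R_L) = 3.626 × 1.448/5.708 = 0.920 V.

V ≈ 0.920 V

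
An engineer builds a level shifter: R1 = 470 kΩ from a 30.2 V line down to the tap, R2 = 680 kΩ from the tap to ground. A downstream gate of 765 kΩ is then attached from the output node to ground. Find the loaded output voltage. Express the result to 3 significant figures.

The load sits in parallel with R2: R2‖R_L = (680 × 765) / (680 + 765) = 360.0 kΩ.
V_out = 30.2 × 360.0 / (470 + 360.0) = 30.2 × 360.0/830.0 = 13.1 V.
(Unloaded it would have been 17.9 V.)

V_out ≈ 13.1 V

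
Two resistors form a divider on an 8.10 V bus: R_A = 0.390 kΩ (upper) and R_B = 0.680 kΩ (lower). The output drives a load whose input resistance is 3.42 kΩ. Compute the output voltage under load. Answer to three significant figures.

V_out ≈ 4.80 V

The load sits in parallel with R_B: R_B‖R_L = (680 × 3420) / (680 + 3420) = 567.2 Ω.
V_out = 8.10 × 567.2 / (390 + 567.2) = 8.10 × 567.2/957.2 = 4.80 V.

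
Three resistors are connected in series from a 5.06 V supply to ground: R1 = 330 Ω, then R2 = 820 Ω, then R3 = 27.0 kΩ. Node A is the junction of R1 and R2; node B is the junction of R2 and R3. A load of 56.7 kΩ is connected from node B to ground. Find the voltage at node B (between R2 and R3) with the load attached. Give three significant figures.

V ≈ 4.76 V

At node B, R3 is in parallel with the load: R3‖R_L = 18290 Ω.
Below node A the resistance is R2 + (R3‖R_L) = 19110 Ω, so V_A = 5.06 × 19110/19440 = 4.974 V.
Then V_B = V_A × (R3‖R_L)/(R2 + R3‖R_L) = 4.974 × 18290/19110 = 4.76 V.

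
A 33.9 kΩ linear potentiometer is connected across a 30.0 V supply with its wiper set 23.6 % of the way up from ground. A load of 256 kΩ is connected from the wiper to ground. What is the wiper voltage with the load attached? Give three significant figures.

The wiper splits the pot into (1−α)R = 25.90 kΩ above and αR = 8.000 kΩ below.
Lower section ‖ load = 7.758 kΩ.
V_wiper = 30.0 × 7.758/(25.90 + 7.758) = 6.91 V.

V ≈ 6.91 V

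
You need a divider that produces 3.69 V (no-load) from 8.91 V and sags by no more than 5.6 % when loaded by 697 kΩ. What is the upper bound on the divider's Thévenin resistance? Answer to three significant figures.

R_th ≤ 41.3 kΩ

Loading drop = R_th/(R_th + R_L) ≤ 0.0560, so R_th ≤ R_L · ε/(1−ε) = 697 kΩ × 0.0560/0.9440 = 41.3 kΩ.
(Any R1, R2 with R2/(R1+R2) = 0.414 and R1‖R2 ≤ 41.3 kΩ will meet the spec.)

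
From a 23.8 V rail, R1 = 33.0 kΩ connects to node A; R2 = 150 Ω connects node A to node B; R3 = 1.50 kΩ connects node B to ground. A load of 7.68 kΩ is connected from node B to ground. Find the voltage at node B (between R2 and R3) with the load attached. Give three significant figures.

V ≈ 0.868 V

At node B, R3 is in parallel with the load: R3‖R_L = 1255 Ω.
Below node A the resistance is R2 + (R3‖R_L) = 1405 Ω, so V_A = 23.8 × 1405/34400 = 0.9719 V.
Then V_B = V_A × (R3‖R_L)/(R2 + R3‖R_L) = 0.9719 × 1255/1405 = 0.868 V.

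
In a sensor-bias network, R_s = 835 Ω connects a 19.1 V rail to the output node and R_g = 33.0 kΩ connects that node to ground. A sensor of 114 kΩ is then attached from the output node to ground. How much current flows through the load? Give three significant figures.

I_L ≈ 0.162 mA

R_g‖R_L = 25590 Ω; V_out = 19.1 × 25590/26430 = 18.50 V.
I_L = V_out / R_L = 18.50 / 114 kΩ = 0.162 mA.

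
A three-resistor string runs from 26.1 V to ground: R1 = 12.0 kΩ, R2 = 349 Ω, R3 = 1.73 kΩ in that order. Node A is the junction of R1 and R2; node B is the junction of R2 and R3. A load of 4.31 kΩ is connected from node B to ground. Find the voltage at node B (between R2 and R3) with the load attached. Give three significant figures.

V ≈ 2.37 V

At node B, R3 is in parallel with the load: R3‖R_L = 1234 Ω.
Below node A the resistance is R2 + (R3‖R_L) = 1583 Ω, so V_A = 26.1 × 1583/13580 = 3.043 V.
Then V_B = V_A × (R3‖R_L)/(R2 + R3‖R_L) = 3.043 × 1234/1583 = 2.37 V.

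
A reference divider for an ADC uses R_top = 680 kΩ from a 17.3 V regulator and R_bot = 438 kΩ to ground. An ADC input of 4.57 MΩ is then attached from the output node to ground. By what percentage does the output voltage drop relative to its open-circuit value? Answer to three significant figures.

5.51 %

The divider's output (Thévenin) resistance is R_top‖R_bot = 266.4 kΩ.
Fractional drop under load = R_th/(R_th + R_L) = 266.4 / (266.4 + 4570) = 0.05508.
So the output falls by 5.51 %.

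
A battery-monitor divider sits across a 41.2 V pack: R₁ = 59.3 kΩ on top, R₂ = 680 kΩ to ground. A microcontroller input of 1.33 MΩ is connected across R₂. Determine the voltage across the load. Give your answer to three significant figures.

V_out ≈ 36.4 V

The load sits in parallel with R₂: R₂‖R_L = (680 × 1330) / (680 + 1330) = 450.0 kΩ.
V_out = 41.2 × 450.0 / (59.3 + 450.0) = 41.2 × 450.0/509.3 = 36.4 V.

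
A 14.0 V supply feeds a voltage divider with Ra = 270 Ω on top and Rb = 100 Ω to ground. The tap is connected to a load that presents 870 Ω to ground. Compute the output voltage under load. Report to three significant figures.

The load sits in parallel with Rb: Rb‖R_L = (100 × 870) / (100 + 870) = 89.69 Ω.
V_out = 14.0 × 89.69 / (270 + 89.69) = 14.0 × 89.69/359.7 = 3.49 V.

V_out ≈ 3.49 V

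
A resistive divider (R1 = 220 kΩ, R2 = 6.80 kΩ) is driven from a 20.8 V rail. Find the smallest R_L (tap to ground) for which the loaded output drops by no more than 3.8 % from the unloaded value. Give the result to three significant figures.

Output resistance R_th = R1‖R2 = (220 × 6.80)/226.8 = 6.596 kΩ.
The fractional drop is R_th/(R_th + R_L); requiring this ≤ 0.0380 gives R_L ≥ R_th(1/0.0380 − 1) = 6.596 × 25.32 = 167 kΩ.

R_L(min) ≈ 167 kΩ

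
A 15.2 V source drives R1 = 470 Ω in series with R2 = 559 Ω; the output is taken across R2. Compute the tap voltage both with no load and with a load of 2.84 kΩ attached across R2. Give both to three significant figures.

Open-circuit: V = 15.2 × 559/(470 + 559) = 8.26 V.
With the load, R2 becomes R2‖R_L = 467.1 Ω, so V = 15.2 × 467.1/937.1 = 7.58 V.

Unloaded: 8.26 V; loaded: 7.58 V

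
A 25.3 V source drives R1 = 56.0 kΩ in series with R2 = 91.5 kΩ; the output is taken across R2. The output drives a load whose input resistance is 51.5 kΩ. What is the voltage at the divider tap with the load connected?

V_out ≈ 9.37 V

The load sits in parallel with R2: R2‖R_L = (91.5 × 51.5) / (91.5 + 51.5) = 32.95 kΩ.
V_out = 25.3 × 32.95 / (56.0 + 32.95) = 25.3 × 32.95/88.95 = 9.37 V.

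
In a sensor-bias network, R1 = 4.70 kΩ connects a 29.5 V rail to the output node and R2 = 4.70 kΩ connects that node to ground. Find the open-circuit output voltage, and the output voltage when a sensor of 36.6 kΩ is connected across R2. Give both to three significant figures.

Unloaded: 14.8 V; loaded: 13.9 V

Open-circuit: V = 29.5 × 4.70/(4.70 + 4.70) = 14.8 V.
With the load, R2 becomes R2‖R_L = 4.165 kΩ, so V = 29.5 × 4.165/8.865 = 13.9 V.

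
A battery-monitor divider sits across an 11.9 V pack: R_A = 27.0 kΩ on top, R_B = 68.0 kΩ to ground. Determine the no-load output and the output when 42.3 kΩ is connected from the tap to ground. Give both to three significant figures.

Open-circuit: V = 11.9 × 68.0/(27.0 + 68.0) = 8.52 V.
With the load, R_B becomes R_B‖R_L = 26.08 kΩ, so V = 11.9 × 26.08/53.08 = 5.85 V.

Unloaded: 8.52 V; loaded: 5.85 V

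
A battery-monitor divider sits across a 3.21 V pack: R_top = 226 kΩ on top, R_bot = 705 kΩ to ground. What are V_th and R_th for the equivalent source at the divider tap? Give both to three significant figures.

V_th is the open-circuit tap voltage: 3.21 × 705/(226 + 705) = 2.43 V.
With the supply zeroed, R_top and R_bot appear in parallel from the tap: R_th = R_top‖R_bot = (226 × 705)/931.0 = 171 kΩ.

V_th = 2.43 V, R_th = 171 kΩ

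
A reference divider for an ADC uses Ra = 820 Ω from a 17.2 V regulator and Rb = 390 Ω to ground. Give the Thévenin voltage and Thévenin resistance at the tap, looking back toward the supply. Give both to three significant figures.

V_th is the open-circuit tap voltage: 17.2 × 390/(820 + 390) = 5.54 V.
With the supply zeroed, Ra and Rb appear in parallel from the tap: R_th = Ra‖Rb = (820 × 390)/1210 = 264 Ω.

V_th = 5.54 V, R_th = 264 Ω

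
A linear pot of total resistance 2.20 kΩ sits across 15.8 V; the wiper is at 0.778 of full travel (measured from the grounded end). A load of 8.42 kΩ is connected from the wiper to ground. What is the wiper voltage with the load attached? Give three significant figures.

V ≈ 11.8 V

The wiper splits the pot into (1−α)R = 488.4 Ω above and αR = 1712 Ω below.
Lower section ‖ load = 1422 Ω.
V_wiper = 15.8 × 1422/(488.4 + 1422) = 11.8 V.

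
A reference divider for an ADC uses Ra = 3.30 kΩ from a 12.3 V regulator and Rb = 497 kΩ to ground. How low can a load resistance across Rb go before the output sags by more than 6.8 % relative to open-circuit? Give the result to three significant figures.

Output resistance R_th = Ra‖Rb = (3.30 × 497)/500.3 = 3.278 kΩ.
The fractional drop is R_th/(R_th + R_L); requiring this ≤ 0.0680 gives R_L ≥ R_th(1/0.0680 − 1) = 3.278 × 13.71 = 44.9 kΩ.

R_L(min) ≈ 44.9 kΩ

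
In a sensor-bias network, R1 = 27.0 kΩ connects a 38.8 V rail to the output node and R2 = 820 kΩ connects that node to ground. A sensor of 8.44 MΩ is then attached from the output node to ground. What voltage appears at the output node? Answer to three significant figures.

The load sits in parallel with R2: R2‖R_L = (820 × 8440) / (820 + 8440) = 747.4 kΩ.
V_out = 38.8 × 747.4 / (27.0 + 747.4) = 38.8 × 747.4/774.4 = 37.4 V.

V_out ≈ 37.4 V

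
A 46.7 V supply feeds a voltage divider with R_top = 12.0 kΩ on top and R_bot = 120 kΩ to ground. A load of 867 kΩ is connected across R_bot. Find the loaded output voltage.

The load sits in parallel with R_bot: R_bot‖R_L = (120 × 867) / (120 + 867) = 105.4 kΩ.
V_out = 46.7 × 105.4 / (12.0 + 105.4) = 46.7 × 105.4/117.4 = 41.9 V.

V_out ≈ 41.9 V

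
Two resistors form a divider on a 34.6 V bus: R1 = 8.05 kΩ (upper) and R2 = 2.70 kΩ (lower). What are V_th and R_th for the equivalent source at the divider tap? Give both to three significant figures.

V_th is the open-circuit tap voltage: 34.6 × 2.70/(8.05 + 2.70) = 8.69 V.
With the supply zeroed, R1 and R2 appear in parallel from the tap: R_th = R1‖R2 = (8.05 × 2.70)/10.75 = 2.02 kΩ.

V_th = 8.69 V, R_th = 2.02 kΩ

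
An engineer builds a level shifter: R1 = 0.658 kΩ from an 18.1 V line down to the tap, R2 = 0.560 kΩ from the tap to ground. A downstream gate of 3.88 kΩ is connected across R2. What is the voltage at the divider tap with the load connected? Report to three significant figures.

The load sits in parallel with R2: R2‖R_L = (560 × 3880) / (560 + 3880) = 489.4 Ω.
V_out = 18.1 × 489.4 / (658 + 489.4) = 18.1 × 489.4/1147 = 7.72 V.

V_out ≈ 7.72 V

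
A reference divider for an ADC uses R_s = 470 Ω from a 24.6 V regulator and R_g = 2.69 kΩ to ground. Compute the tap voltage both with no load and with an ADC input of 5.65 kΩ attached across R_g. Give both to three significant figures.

Unloaded: 20.9 V; loaded: 19.6 V

Open-circuit: V = 24.6 × 2690/(470 + 2690) = 20.9 V.
With the load, R_g becomes R_g‖R_L = 1822 Ω, so V = 24.6 × 1822/2292 = 19.6 V.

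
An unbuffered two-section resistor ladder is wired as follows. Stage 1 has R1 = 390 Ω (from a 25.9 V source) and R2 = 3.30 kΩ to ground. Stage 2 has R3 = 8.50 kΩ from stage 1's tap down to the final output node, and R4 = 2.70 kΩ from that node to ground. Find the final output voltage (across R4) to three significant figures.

V_out ≈ 5.42 V

Stage 2 presents R3+R4 = 11200 Ω as a load on stage 1's tap.
Stage 1's lower leg becomes R2‖(R3+R4) = 2549 Ω, so V_mid = 25.9 × 2549/2939 = 22.46 V.
Stage 2 is itself unloaded: V_out = V_mid × R4/(R3+R4) = 22.46 × 2700/11200 = 5.42 V.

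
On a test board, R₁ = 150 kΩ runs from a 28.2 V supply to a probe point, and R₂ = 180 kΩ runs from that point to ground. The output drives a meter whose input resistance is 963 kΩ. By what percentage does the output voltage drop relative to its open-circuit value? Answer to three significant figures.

7.83 %

The divider's output (Thévenin) resistance is R₁‖R₂ = 81.82 kΩ.
Fractional drop under load = R_th/(R_th + R_L) = 81.82 / (81.82 + 963) = 0.07831.
So the output falls by 7.83 %.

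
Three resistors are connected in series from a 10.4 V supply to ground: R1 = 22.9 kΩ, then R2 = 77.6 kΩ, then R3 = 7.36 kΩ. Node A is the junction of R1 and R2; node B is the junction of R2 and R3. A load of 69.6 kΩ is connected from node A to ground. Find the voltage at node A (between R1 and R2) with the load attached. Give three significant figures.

Below node A the series string R2+R3 = 84.96 kΩ sits in parallel with the 69.6 kΩ load: 38.26 kΩ.
V_A = 10.4 × 38.26/(22.9 + 38.26) = 6.51 V.

V ≈ 6.51 V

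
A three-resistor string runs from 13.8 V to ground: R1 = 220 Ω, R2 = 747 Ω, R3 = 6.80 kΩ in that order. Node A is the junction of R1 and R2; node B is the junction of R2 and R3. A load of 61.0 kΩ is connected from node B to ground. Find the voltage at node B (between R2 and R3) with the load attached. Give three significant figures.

V ≈ 11.9 V

At node B, R3 is in parallel with the load: R3‖R_L = 6118 Ω.
Below node A the resistance is R2 + (R3‖R_L) = 6865 Ω, so V_A = 13.8 × 6865/7085 = 13.37 V.
Then V_B = V_A × (R3‖R_L)/(R2 + R3‖R_L) = 13.37 × 6118/6865 = 11.9 V.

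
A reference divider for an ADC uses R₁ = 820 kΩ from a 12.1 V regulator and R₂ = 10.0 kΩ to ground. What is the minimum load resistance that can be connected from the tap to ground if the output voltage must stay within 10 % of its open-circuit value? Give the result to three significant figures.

Output resistance R_th = R₁‖R₂ = (820 × 10.0)/830.0 = 9.880 kΩ.
The fractional drop is R_th/(R_th + R_L); requiring this ≤ 0.100 gives R_L ≥ R_th(1/0.100 − 1) = 9.880 × 9.000 = 88.9 kΩ.

R_L(min) ≈ 88.9 kΩ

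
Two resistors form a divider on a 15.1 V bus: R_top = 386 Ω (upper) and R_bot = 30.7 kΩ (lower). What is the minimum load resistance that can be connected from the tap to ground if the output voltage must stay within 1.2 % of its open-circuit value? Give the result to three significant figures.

Output resistance R_th = R_top‖R_bot = (386 × 30700)/31090 = 381.2 Ω.
The fractional drop is R_th/(R_th + R_L); requiring this ≤ 0.0120 gives R_L ≥ R_th(1/0.0120 − 1) = 381.2 × 82.33 = 31.4 kΩ.

R_L(min) ≈ 31.4 kΩ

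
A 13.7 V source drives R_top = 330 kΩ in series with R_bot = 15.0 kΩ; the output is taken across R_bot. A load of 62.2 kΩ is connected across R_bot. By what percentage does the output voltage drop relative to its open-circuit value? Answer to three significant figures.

The divider's output (Thévenin) resistance is R_top‖R_bot = 14.35 kΩ.
Fractional drop under load = R_th/(R_th + R_L) = 14.35 / (14.35 + 62.2) = 0.1874.
So the output falls by 18.7 %.

18.7 %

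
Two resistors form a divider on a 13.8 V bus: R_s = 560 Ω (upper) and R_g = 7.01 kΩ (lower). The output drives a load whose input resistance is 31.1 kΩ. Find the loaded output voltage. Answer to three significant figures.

V_out ≈ 12.6 V

The load sits in parallel with R_g: R_g‖R_L = (7010 × 31100) / (7010 + 31100) = 5721 Ω.
V_out = 13.8 × 5721 / (560 + 5721) = 13.8 × 5721/6281 = 12.6 V.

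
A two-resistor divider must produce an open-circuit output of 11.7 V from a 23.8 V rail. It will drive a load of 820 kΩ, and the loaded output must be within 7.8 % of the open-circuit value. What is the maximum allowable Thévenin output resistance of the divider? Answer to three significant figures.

R_th ≤ 69.4 kΩ

Loading drop = R_th/(R_th + R_L) ≤ 0.0780, so R_th ≤ R_L · ε/(1−ε) = 820 kΩ × 0.0780/0.9220 = 69.4 kΩ.
(Any R1, R2 with R2/(R1+R2) = 0.492 and R1‖R2 ≤ 69.4 kΩ will meet the spec.)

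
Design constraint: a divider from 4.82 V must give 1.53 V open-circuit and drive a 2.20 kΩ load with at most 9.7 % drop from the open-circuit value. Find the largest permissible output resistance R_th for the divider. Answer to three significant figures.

Loading drop = R_th/(R_th + R_L) ≤ 0.0970, so R_th ≤ R_L · ε/(1−ε) = 2.20 kΩ × 0.0970/0.9030 = 236 Ω.

R_th ≤ 236 Ω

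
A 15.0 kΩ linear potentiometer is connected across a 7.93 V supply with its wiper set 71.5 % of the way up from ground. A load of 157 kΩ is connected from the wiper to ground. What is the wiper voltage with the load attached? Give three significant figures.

V ≈ 5.56 V

The wiper splits the pot into (1−α)R = 4.275 kΩ above and αR = 10.72 kΩ below.
Lower section ‖ load = 10.04 kΩ.
V_wiper = 7.93 × 10.04/(4.275 + 10.04) = 5.56 V.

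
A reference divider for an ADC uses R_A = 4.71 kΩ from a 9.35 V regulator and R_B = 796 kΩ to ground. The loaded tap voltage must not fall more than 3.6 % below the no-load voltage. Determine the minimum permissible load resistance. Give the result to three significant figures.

R_L(min) ≈ 125 kΩ

Output resistance R_th = R_A‖R_B = (4.71 × 796)/800.7 = 4.682 kΩ.
The fractional drop is R_th/(R_th + R_L); requiring this ≤ 0.0360 gives R_L ≥ R_th(1/0.0360 − 1) = 4.682 × 26.78 = 125 kΩ.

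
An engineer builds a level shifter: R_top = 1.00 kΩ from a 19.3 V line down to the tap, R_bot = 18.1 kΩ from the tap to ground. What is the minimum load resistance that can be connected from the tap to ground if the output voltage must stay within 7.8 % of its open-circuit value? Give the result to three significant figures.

Output resistance R_th = R_top‖R_bot = (1000 × 18100)/19100 = 947.6 Ω.
The fractional drop is R_th/(R_th + R_L); requiring this ≤ 0.0780 gives R_L ≥ R_th(1/0.0780 − 1) = 947.6 × 11.82 = 11.2 kΩ.

R_L(min) ≈ 11.2 kΩ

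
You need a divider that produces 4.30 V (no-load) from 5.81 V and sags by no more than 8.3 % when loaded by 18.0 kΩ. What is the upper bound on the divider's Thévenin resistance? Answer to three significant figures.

Loading drop = R_th/(R_th + R_L) ≤ 0.0830, so R_th ≤ R_L · ε/(1−ε) = 18.0 kΩ × 0.0830/0.9170 = 1.63 kΩ.
(Any R1, R2 with R2/(R1+R2) = 0.740 and R1‖R2 ≤ 1.63 kΩ will meet the spec.)

R_th ≤ 1.63 kΩ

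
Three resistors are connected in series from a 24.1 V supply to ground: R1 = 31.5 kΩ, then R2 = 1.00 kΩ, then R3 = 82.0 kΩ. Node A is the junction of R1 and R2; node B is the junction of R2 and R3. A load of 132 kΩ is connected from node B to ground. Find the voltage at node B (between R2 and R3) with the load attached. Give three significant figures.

V ≈ 14.7 V

At node B, R3 is in parallel with the load: R3‖R_L = 50.58 kΩ.
Below node A the resistance is R2 + (R3‖R_L) = 51.58 kΩ, so V_A = 24.1 × 51.58/83.08 = 14.96 V.
Then V_B = V_A × (R3‖R_L)/(R2 + R3‖R_L) = 14.96 × 50.58/51.58 = 14.7 V.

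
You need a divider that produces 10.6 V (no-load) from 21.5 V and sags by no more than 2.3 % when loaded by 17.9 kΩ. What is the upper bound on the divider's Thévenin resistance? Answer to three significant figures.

Loading drop = R_th/(R_th + R_L) ≤ 0.0230, so R_th ≤ R_L · ε/(1−ε) = 17.9 kΩ × 0.0230/0.9770 = 421 Ω.

R_th ≤ 421 Ω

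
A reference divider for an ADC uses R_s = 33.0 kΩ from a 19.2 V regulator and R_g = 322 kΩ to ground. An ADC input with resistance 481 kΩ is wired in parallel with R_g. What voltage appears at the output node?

The load sits in parallel with R_g: R_g‖R_L = (322 × 481) / (322 + 481) = 192.9 kΩ.
V_out = 19.2 × 192.9 / (33.0 + 192.9) = 19.2 × 192.9/225.9 = 16.4 V.
(Unloaded it would have been 17.4 V.)

V_out ≈ 16.4 V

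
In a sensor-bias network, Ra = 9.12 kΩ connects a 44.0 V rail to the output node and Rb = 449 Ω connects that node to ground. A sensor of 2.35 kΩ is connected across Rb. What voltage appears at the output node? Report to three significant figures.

The load sits in parallel with Rb: Rb‖R_L = (449 × 2350) / (449 + 2350) = 377.0 Ω.
V_out = 44.0 × 377.0 / (9120 + 377.0) = 44.0 × 377.0/9497 = 1.75 V.

V_out ≈ 1.75 V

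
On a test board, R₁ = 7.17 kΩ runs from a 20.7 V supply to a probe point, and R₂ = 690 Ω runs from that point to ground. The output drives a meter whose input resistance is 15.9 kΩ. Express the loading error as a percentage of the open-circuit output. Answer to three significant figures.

The divider's output (Thévenin) resistance is R₁‖R₂ = 629.4 Ω.
Fractional drop under load = R_th/(R_th + R_L) = 629.4 / (629.4 + 15900) = 0.03808.
So the output falls by 3.81 %.

3.81 %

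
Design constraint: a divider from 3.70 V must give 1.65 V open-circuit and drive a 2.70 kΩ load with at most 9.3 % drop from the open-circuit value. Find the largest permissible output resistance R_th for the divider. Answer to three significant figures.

Loading drop = R_th/(R_th + R_L) ≤ 0.0930, so R_th ≤ R_L · ε/(1−ε) = 2.70 kΩ × 0.0930/0.9070 = 277 Ω.

R_th ≤ 277 Ω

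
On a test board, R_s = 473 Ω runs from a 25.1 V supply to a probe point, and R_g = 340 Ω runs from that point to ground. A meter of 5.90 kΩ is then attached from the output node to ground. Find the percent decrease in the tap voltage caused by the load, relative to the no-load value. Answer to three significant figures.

3.24 %

The divider's output (Thévenin) resistance is R_s‖R_g = 197.8 Ω.
Fractional drop under load = R_th/(R_th + R_L) = 197.8 / (197.8 + 5900) = 0.03244.
So the output falls by 3.24 %.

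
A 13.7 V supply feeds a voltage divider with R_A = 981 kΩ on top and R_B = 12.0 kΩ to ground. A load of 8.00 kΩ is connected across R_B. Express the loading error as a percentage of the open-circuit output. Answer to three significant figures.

Unloaded V = 13.7 × 12.0/993.0 = 0.1656 V.
Loaded: R_B‖R_L = 4.800 kΩ, giving V = 13.7 × 4.800/985.8 = 0.06671 V.
Drop = (0.1656 − 0.06671) / 0.1656 = 59.7 %.

59.7 %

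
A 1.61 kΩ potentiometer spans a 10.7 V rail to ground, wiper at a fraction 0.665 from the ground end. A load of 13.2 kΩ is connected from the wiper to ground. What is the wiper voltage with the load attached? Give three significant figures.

V ≈ 6.93 V

The wiper splits the pot into (1−α)R = 539.3 Ω above and αR = 1071 Ω below.
Lower section ‖ load = 990.3 Ω.
V_wiper = 10.7 × 990.3/(539.3 + 990.3) = 6.93 V.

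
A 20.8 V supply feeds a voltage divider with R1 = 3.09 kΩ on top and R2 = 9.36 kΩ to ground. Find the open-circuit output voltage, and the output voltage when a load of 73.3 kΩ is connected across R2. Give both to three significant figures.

Open-circuit: V = 20.8 × 9.36/(3.09 + 9.36) = 15.6 V.
With the load, R2 becomes R2‖R_L = 8.300 kΩ, so V = 20.8 × 8.300/11.39 = 15.2 V.

Unloaded: 15.6 V; loaded: 15.2 V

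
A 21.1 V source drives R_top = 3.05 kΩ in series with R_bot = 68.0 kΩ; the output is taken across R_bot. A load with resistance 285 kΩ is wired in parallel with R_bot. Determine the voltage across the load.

V_out ≈ 20.0 V

The load sits in parallel with R_bot: R_bot‖R_L = (68.0 × 285) / (68.0 + 285) = 54.90 kΩ.
V_out = 21.1 × 54.90 / (3.05 + 54.90) = 21.1 × 54.90/57.95 = 20.0 V.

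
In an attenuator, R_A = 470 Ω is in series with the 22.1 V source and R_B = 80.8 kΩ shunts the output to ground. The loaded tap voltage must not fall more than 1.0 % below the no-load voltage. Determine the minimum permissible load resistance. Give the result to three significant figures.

Output resistance R_th = R_A‖R_B = (470 × 80800)/81270 = 467.3 Ω.
The fractional drop is R_th/(R_th + R_L); requiring this ≤ 0.0100 gives R_L ≥ R_th(1/0.0100 − 1) = 467.3 × 99.00 = 46.3 kΩ.

R_L(min) ≈ 46.3 kΩ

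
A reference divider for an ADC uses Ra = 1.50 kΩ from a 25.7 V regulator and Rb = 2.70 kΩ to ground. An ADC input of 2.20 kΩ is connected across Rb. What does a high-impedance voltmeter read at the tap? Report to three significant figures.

The load sits in parallel with Rb: Rb‖R_L = (2.70 × 2.20) / (2.70 + 2.20) = 1.212 kΩ.
V_out = 25.7 × 1.212 / (1.50 + 1.212) = 25.7 × 1.212/2.712 = 11.5 V.
(Unloaded it would have been 16.5 V.)

V_out ≈ 11.5 V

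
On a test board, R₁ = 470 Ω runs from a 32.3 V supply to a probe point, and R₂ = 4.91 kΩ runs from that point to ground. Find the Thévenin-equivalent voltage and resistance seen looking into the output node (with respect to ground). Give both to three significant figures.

V_th = 29.5 V, R_th = 429 Ω

V_th is the open-circuit tap voltage: 32.3 × 4910/(470 + 4910) = 29.5 V.
With the supply zeroed, R₁ and R₂ appear in parallel from the tap: R_th = R₁‖R₂ = (470 × 4910)/5380 = 429 Ω.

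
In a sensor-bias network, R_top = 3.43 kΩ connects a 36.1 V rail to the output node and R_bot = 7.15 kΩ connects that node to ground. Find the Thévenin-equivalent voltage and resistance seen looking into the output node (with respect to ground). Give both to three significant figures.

V_th is the open-circuit tap voltage: 36.1 × 7.15/(3.43 + 7.15) = 24.4 V.
With the supply zeroed, R_top and R_bot appear in parallel from the tap: R_th = R_top‖R_bot = (3.43 × 7.15)/10.58 = 2.32 kΩ.

V_th = 24.4 V, R_th = 2.32 kΩ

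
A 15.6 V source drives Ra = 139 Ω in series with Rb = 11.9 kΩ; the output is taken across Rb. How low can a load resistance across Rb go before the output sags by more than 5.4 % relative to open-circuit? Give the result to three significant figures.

R_L(min) ≈ 2.41 kΩ

Output resistance R_th = Ra‖Rb = (139 × 11900)/12040 = 137.4 Ω.
The fractional drop is R_th/(R_th + R_L); requiring this ≤ 0.0540 gives R_L ≥ R_th(1/0.0540 − 1) = 137.4 × 17.52 = 2.41 kΩ.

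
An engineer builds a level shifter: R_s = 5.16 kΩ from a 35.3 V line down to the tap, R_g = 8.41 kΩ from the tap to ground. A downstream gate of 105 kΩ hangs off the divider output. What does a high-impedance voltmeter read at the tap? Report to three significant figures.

V_out ≈ 21.2 V

The load sits in parallel with R_g: R_g‖R_L = (8.41 × 105) / (8.41 + 105) = 7.786 kΩ.
V_out = 35.3 × 7.786 / (5.16 + 7.786) = 35.3 × 7.786/12.95 = 21.2 V.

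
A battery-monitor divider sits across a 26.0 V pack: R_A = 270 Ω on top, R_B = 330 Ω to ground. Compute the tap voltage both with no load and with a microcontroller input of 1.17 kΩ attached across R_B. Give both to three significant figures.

Open-circuit: V = 26.0 × 330/(270 + 330) = 14.3 V.
With the load, R_B becomes R_B‖R_L = 257.4 Ω, so V = 26.0 × 257.4/527.4 = 12.7 V.

Unloaded: 14.3 V; loaded: 12.7 V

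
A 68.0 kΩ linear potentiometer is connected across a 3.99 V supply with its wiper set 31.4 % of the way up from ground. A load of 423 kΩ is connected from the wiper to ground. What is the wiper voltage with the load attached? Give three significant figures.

V ≈ 1.21 V

The wiper splits the pot into (1−α)R = 46.65 kΩ above and αR = 21.35 kΩ below.
Lower section ‖ load = 20.33 kΩ.
V_wiper = 3.99 × 20.33/(46.65 + 20.33) = 1.21 V.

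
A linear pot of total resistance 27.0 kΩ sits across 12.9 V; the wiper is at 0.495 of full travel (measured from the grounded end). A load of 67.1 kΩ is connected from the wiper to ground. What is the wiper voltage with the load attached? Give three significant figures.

The wiper splits the pot into (1−α)R = 13.63 kΩ above and αR = 13.37 kΩ below.
Lower section ‖ load = 11.15 kΩ.
V_wiper = 12.9 × 11.15/(13.63 + 11.15) = 5.80 V.

V ≈ 5.80 V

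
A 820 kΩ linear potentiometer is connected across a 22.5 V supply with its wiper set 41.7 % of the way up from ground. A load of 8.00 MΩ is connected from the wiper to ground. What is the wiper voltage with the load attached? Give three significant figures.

V ≈ 9.15 V

The wiper splits the pot into (1−α)R = 478.1 kΩ above and αR = 341.9 kΩ below.
Lower section ‖ load = 327.9 kΩ.
V_wiper = 22.5 × 327.9/(478.1 + 327.9) = 9.15 V.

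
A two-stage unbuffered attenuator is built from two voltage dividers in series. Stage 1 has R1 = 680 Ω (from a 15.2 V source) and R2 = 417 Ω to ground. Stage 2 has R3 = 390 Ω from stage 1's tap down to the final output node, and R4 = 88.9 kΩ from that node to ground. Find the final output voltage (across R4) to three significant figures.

Stage 2 presents R3+R4 = 89290 Ω as a load on stage 1's tap.
Stage 1's lower leg becomes R2‖(R3+R4) = 415.1 Ω, so V_mid = 15.2 × 415.1/1095 = 5.761 V.
Stage 2 is itself unloaded: V_out = V_mid × R4/(R3+R4) = 5.761 × 88900/89290 = 5.74 V.

V_out ≈ 5.74 V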